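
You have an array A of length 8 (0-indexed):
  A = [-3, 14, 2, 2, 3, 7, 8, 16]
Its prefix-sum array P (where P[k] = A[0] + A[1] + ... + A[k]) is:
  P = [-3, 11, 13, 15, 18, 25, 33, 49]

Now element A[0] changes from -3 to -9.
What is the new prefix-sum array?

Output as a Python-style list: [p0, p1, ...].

Change: A[0] -3 -> -9, delta = -6
P[k] for k < 0: unchanged (A[0] not included)
P[k] for k >= 0: shift by delta = -6
  P[0] = -3 + -6 = -9
  P[1] = 11 + -6 = 5
  P[2] = 13 + -6 = 7
  P[3] = 15 + -6 = 9
  P[4] = 18 + -6 = 12
  P[5] = 25 + -6 = 19
  P[6] = 33 + -6 = 27
  P[7] = 49 + -6 = 43

Answer: [-9, 5, 7, 9, 12, 19, 27, 43]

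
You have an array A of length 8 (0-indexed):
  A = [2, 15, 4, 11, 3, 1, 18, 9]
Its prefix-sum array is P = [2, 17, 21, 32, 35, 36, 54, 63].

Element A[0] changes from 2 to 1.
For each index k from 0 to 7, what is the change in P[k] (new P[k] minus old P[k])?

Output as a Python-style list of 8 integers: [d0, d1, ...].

Element change: A[0] 2 -> 1, delta = -1
For k < 0: P[k] unchanged, delta_P[k] = 0
For k >= 0: P[k] shifts by exactly -1
Delta array: [-1, -1, -1, -1, -1, -1, -1, -1]

Answer: [-1, -1, -1, -1, -1, -1, -1, -1]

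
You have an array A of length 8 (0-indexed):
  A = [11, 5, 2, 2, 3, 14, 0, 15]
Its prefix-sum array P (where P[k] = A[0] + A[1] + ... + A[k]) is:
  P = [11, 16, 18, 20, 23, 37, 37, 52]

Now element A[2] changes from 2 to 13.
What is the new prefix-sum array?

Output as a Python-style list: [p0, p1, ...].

Answer: [11, 16, 29, 31, 34, 48, 48, 63]

Derivation:
Change: A[2] 2 -> 13, delta = 11
P[k] for k < 2: unchanged (A[2] not included)
P[k] for k >= 2: shift by delta = 11
  P[0] = 11 + 0 = 11
  P[1] = 16 + 0 = 16
  P[2] = 18 + 11 = 29
  P[3] = 20 + 11 = 31
  P[4] = 23 + 11 = 34
  P[5] = 37 + 11 = 48
  P[6] = 37 + 11 = 48
  P[7] = 52 + 11 = 63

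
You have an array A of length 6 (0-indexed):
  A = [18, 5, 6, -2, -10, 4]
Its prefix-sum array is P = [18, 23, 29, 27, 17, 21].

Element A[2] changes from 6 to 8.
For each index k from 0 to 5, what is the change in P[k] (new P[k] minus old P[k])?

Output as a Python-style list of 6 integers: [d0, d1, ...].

Element change: A[2] 6 -> 8, delta = 2
For k < 2: P[k] unchanged, delta_P[k] = 0
For k >= 2: P[k] shifts by exactly 2
Delta array: [0, 0, 2, 2, 2, 2]

Answer: [0, 0, 2, 2, 2, 2]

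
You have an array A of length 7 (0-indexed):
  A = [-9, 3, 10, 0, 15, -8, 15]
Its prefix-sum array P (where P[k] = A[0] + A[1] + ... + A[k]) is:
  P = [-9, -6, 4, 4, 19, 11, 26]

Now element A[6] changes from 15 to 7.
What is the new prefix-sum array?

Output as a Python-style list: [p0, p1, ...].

Change: A[6] 15 -> 7, delta = -8
P[k] for k < 6: unchanged (A[6] not included)
P[k] for k >= 6: shift by delta = -8
  P[0] = -9 + 0 = -9
  P[1] = -6 + 0 = -6
  P[2] = 4 + 0 = 4
  P[3] = 4 + 0 = 4
  P[4] = 19 + 0 = 19
  P[5] = 11 + 0 = 11
  P[6] = 26 + -8 = 18

Answer: [-9, -6, 4, 4, 19, 11, 18]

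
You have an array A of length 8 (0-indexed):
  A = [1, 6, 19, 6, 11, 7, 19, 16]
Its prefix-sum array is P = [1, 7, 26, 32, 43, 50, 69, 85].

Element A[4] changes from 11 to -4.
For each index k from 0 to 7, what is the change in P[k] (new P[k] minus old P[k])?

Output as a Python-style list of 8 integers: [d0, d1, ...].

Answer: [0, 0, 0, 0, -15, -15, -15, -15]

Derivation:
Element change: A[4] 11 -> -4, delta = -15
For k < 4: P[k] unchanged, delta_P[k] = 0
For k >= 4: P[k] shifts by exactly -15
Delta array: [0, 0, 0, 0, -15, -15, -15, -15]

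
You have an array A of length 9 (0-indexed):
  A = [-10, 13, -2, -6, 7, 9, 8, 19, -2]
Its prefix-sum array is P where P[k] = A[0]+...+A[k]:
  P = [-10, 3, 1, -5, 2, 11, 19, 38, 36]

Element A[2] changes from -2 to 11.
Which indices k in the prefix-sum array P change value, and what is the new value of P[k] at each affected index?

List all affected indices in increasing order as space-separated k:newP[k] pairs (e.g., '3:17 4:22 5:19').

Answer: 2:14 3:8 4:15 5:24 6:32 7:51 8:49

Derivation:
P[k] = A[0] + ... + A[k]
P[k] includes A[2] iff k >= 2
Affected indices: 2, 3, ..., 8; delta = 13
  P[2]: 1 + 13 = 14
  P[3]: -5 + 13 = 8
  P[4]: 2 + 13 = 15
  P[5]: 11 + 13 = 24
  P[6]: 19 + 13 = 32
  P[7]: 38 + 13 = 51
  P[8]: 36 + 13 = 49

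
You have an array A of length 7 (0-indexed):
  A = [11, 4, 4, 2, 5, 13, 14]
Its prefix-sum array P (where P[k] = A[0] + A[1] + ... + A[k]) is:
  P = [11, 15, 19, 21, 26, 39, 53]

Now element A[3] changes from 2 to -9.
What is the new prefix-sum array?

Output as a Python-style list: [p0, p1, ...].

Answer: [11, 15, 19, 10, 15, 28, 42]

Derivation:
Change: A[3] 2 -> -9, delta = -11
P[k] for k < 3: unchanged (A[3] not included)
P[k] for k >= 3: shift by delta = -11
  P[0] = 11 + 0 = 11
  P[1] = 15 + 0 = 15
  P[2] = 19 + 0 = 19
  P[3] = 21 + -11 = 10
  P[4] = 26 + -11 = 15
  P[5] = 39 + -11 = 28
  P[6] = 53 + -11 = 42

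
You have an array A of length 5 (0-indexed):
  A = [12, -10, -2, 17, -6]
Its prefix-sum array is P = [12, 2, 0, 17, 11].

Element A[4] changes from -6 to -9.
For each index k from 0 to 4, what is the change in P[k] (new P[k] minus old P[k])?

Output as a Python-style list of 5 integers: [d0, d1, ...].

Answer: [0, 0, 0, 0, -3]

Derivation:
Element change: A[4] -6 -> -9, delta = -3
For k < 4: P[k] unchanged, delta_P[k] = 0
For k >= 4: P[k] shifts by exactly -3
Delta array: [0, 0, 0, 0, -3]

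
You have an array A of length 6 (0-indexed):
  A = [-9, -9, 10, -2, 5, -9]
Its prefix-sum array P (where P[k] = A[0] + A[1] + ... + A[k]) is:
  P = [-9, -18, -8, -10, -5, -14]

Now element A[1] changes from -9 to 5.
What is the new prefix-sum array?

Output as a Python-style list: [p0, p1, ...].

Answer: [-9, -4, 6, 4, 9, 0]

Derivation:
Change: A[1] -9 -> 5, delta = 14
P[k] for k < 1: unchanged (A[1] not included)
P[k] for k >= 1: shift by delta = 14
  P[0] = -9 + 0 = -9
  P[1] = -18 + 14 = -4
  P[2] = -8 + 14 = 6
  P[3] = -10 + 14 = 4
  P[4] = -5 + 14 = 9
  P[5] = -14 + 14 = 0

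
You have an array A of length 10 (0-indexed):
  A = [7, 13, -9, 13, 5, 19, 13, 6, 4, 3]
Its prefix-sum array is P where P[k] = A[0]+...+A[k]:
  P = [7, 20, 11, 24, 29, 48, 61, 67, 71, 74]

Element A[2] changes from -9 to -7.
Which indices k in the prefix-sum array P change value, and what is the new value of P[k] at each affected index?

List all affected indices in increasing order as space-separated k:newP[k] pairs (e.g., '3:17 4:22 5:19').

P[k] = A[0] + ... + A[k]
P[k] includes A[2] iff k >= 2
Affected indices: 2, 3, ..., 9; delta = 2
  P[2]: 11 + 2 = 13
  P[3]: 24 + 2 = 26
  P[4]: 29 + 2 = 31
  P[5]: 48 + 2 = 50
  P[6]: 61 + 2 = 63
  P[7]: 67 + 2 = 69
  P[8]: 71 + 2 = 73
  P[9]: 74 + 2 = 76

Answer: 2:13 3:26 4:31 5:50 6:63 7:69 8:73 9:76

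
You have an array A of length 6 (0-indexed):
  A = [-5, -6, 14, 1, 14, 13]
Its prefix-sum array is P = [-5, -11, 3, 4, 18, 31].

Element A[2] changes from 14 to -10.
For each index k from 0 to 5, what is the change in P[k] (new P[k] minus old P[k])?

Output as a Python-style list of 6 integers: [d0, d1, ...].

Element change: A[2] 14 -> -10, delta = -24
For k < 2: P[k] unchanged, delta_P[k] = 0
For k >= 2: P[k] shifts by exactly -24
Delta array: [0, 0, -24, -24, -24, -24]

Answer: [0, 0, -24, -24, -24, -24]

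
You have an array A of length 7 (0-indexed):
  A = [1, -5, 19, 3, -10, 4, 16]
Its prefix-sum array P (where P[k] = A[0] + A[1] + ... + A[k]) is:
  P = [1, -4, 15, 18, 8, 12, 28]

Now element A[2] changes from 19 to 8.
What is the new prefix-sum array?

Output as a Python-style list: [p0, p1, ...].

Change: A[2] 19 -> 8, delta = -11
P[k] for k < 2: unchanged (A[2] not included)
P[k] for k >= 2: shift by delta = -11
  P[0] = 1 + 0 = 1
  P[1] = -4 + 0 = -4
  P[2] = 15 + -11 = 4
  P[3] = 18 + -11 = 7
  P[4] = 8 + -11 = -3
  P[5] = 12 + -11 = 1
  P[6] = 28 + -11 = 17

Answer: [1, -4, 4, 7, -3, 1, 17]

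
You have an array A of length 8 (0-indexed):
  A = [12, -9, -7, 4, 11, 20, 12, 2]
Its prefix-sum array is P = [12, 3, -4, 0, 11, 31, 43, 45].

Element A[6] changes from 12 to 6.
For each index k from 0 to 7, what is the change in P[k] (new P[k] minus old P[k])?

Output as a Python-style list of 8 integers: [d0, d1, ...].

Element change: A[6] 12 -> 6, delta = -6
For k < 6: P[k] unchanged, delta_P[k] = 0
For k >= 6: P[k] shifts by exactly -6
Delta array: [0, 0, 0, 0, 0, 0, -6, -6]

Answer: [0, 0, 0, 0, 0, 0, -6, -6]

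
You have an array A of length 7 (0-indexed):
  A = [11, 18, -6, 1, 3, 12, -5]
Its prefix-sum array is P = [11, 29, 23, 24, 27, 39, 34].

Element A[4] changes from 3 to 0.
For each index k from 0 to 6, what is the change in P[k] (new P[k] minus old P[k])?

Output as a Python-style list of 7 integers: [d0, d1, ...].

Element change: A[4] 3 -> 0, delta = -3
For k < 4: P[k] unchanged, delta_P[k] = 0
For k >= 4: P[k] shifts by exactly -3
Delta array: [0, 0, 0, 0, -3, -3, -3]

Answer: [0, 0, 0, 0, -3, -3, -3]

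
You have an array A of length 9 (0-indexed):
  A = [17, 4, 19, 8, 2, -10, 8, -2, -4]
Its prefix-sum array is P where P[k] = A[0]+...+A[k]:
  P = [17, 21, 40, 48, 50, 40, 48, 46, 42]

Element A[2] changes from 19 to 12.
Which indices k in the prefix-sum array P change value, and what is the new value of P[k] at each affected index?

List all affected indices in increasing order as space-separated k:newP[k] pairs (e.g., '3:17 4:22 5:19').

Answer: 2:33 3:41 4:43 5:33 6:41 7:39 8:35

Derivation:
P[k] = A[0] + ... + A[k]
P[k] includes A[2] iff k >= 2
Affected indices: 2, 3, ..., 8; delta = -7
  P[2]: 40 + -7 = 33
  P[3]: 48 + -7 = 41
  P[4]: 50 + -7 = 43
  P[5]: 40 + -7 = 33
  P[6]: 48 + -7 = 41
  P[7]: 46 + -7 = 39
  P[8]: 42 + -7 = 35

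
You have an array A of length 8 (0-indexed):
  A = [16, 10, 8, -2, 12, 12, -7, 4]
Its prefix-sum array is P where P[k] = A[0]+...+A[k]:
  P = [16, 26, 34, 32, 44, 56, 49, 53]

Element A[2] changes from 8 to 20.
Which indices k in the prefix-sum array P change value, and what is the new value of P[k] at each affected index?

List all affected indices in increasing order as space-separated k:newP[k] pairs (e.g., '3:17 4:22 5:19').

P[k] = A[0] + ... + A[k]
P[k] includes A[2] iff k >= 2
Affected indices: 2, 3, ..., 7; delta = 12
  P[2]: 34 + 12 = 46
  P[3]: 32 + 12 = 44
  P[4]: 44 + 12 = 56
  P[5]: 56 + 12 = 68
  P[6]: 49 + 12 = 61
  P[7]: 53 + 12 = 65

Answer: 2:46 3:44 4:56 5:68 6:61 7:65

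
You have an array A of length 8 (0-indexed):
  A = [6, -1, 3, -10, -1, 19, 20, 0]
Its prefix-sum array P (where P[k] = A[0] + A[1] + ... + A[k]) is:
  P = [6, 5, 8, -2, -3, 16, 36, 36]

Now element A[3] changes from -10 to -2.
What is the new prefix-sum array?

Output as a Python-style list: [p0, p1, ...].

Answer: [6, 5, 8, 6, 5, 24, 44, 44]

Derivation:
Change: A[3] -10 -> -2, delta = 8
P[k] for k < 3: unchanged (A[3] not included)
P[k] for k >= 3: shift by delta = 8
  P[0] = 6 + 0 = 6
  P[1] = 5 + 0 = 5
  P[2] = 8 + 0 = 8
  P[3] = -2 + 8 = 6
  P[4] = -3 + 8 = 5
  P[5] = 16 + 8 = 24
  P[6] = 36 + 8 = 44
  P[7] = 36 + 8 = 44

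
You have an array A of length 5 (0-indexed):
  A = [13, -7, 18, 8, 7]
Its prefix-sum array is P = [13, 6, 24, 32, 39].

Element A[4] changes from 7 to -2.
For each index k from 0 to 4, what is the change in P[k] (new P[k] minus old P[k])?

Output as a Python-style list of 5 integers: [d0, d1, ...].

Element change: A[4] 7 -> -2, delta = -9
For k < 4: P[k] unchanged, delta_P[k] = 0
For k >= 4: P[k] shifts by exactly -9
Delta array: [0, 0, 0, 0, -9]

Answer: [0, 0, 0, 0, -9]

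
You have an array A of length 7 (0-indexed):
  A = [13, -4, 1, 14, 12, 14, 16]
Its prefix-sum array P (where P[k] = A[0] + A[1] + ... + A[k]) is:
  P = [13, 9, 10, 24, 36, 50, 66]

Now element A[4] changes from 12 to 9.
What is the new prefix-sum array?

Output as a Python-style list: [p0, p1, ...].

Change: A[4] 12 -> 9, delta = -3
P[k] for k < 4: unchanged (A[4] not included)
P[k] for k >= 4: shift by delta = -3
  P[0] = 13 + 0 = 13
  P[1] = 9 + 0 = 9
  P[2] = 10 + 0 = 10
  P[3] = 24 + 0 = 24
  P[4] = 36 + -3 = 33
  P[5] = 50 + -3 = 47
  P[6] = 66 + -3 = 63

Answer: [13, 9, 10, 24, 33, 47, 63]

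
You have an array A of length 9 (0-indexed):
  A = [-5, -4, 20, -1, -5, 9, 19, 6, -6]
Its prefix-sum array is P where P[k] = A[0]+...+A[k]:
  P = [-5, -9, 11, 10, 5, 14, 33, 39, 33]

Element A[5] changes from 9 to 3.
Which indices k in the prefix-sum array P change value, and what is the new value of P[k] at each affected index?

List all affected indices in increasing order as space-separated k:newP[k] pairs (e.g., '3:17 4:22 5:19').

Answer: 5:8 6:27 7:33 8:27

Derivation:
P[k] = A[0] + ... + A[k]
P[k] includes A[5] iff k >= 5
Affected indices: 5, 6, ..., 8; delta = -6
  P[5]: 14 + -6 = 8
  P[6]: 33 + -6 = 27
  P[7]: 39 + -6 = 33
  P[8]: 33 + -6 = 27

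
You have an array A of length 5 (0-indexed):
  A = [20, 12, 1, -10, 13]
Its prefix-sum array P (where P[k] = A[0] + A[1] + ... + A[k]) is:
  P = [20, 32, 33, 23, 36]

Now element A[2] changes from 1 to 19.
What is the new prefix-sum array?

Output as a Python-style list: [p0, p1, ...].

Answer: [20, 32, 51, 41, 54]

Derivation:
Change: A[2] 1 -> 19, delta = 18
P[k] for k < 2: unchanged (A[2] not included)
P[k] for k >= 2: shift by delta = 18
  P[0] = 20 + 0 = 20
  P[1] = 32 + 0 = 32
  P[2] = 33 + 18 = 51
  P[3] = 23 + 18 = 41
  P[4] = 36 + 18 = 54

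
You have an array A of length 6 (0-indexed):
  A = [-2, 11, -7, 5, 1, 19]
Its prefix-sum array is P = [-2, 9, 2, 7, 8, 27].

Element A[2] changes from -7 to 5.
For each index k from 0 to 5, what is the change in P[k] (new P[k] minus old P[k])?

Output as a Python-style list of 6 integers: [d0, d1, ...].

Answer: [0, 0, 12, 12, 12, 12]

Derivation:
Element change: A[2] -7 -> 5, delta = 12
For k < 2: P[k] unchanged, delta_P[k] = 0
For k >= 2: P[k] shifts by exactly 12
Delta array: [0, 0, 12, 12, 12, 12]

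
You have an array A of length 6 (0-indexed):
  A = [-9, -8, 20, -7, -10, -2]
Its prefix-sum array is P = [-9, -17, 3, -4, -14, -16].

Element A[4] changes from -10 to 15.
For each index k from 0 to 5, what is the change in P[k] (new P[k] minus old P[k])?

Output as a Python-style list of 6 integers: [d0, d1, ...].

Element change: A[4] -10 -> 15, delta = 25
For k < 4: P[k] unchanged, delta_P[k] = 0
For k >= 4: P[k] shifts by exactly 25
Delta array: [0, 0, 0, 0, 25, 25]

Answer: [0, 0, 0, 0, 25, 25]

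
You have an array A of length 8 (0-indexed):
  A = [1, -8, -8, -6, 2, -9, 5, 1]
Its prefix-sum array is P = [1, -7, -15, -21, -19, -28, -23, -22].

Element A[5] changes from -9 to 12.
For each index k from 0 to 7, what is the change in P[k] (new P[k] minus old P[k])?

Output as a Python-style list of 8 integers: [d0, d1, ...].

Answer: [0, 0, 0, 0, 0, 21, 21, 21]

Derivation:
Element change: A[5] -9 -> 12, delta = 21
For k < 5: P[k] unchanged, delta_P[k] = 0
For k >= 5: P[k] shifts by exactly 21
Delta array: [0, 0, 0, 0, 0, 21, 21, 21]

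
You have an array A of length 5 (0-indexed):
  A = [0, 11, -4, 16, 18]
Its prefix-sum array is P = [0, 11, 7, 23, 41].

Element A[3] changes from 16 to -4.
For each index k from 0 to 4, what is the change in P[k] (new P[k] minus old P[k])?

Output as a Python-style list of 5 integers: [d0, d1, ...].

Answer: [0, 0, 0, -20, -20]

Derivation:
Element change: A[3] 16 -> -4, delta = -20
For k < 3: P[k] unchanged, delta_P[k] = 0
For k >= 3: P[k] shifts by exactly -20
Delta array: [0, 0, 0, -20, -20]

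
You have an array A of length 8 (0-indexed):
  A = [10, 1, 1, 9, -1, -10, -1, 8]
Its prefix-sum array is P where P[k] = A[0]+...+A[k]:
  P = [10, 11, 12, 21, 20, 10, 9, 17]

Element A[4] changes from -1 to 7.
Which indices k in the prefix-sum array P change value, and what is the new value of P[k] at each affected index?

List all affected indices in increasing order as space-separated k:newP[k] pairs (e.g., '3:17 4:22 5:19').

Answer: 4:28 5:18 6:17 7:25

Derivation:
P[k] = A[0] + ... + A[k]
P[k] includes A[4] iff k >= 4
Affected indices: 4, 5, ..., 7; delta = 8
  P[4]: 20 + 8 = 28
  P[5]: 10 + 8 = 18
  P[6]: 9 + 8 = 17
  P[7]: 17 + 8 = 25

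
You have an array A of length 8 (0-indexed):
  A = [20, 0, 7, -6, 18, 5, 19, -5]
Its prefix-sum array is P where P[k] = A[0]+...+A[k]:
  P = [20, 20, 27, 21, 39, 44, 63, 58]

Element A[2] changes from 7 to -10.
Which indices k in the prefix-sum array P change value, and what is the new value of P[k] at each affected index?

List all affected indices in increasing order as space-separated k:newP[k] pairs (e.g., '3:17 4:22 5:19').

Answer: 2:10 3:4 4:22 5:27 6:46 7:41

Derivation:
P[k] = A[0] + ... + A[k]
P[k] includes A[2] iff k >= 2
Affected indices: 2, 3, ..., 7; delta = -17
  P[2]: 27 + -17 = 10
  P[3]: 21 + -17 = 4
  P[4]: 39 + -17 = 22
  P[5]: 44 + -17 = 27
  P[6]: 63 + -17 = 46
  P[7]: 58 + -17 = 41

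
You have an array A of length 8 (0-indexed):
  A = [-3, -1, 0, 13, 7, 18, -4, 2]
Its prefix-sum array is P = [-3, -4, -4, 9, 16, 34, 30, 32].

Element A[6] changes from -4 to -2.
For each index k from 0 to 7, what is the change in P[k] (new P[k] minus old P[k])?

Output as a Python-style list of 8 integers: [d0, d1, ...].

Answer: [0, 0, 0, 0, 0, 0, 2, 2]

Derivation:
Element change: A[6] -4 -> -2, delta = 2
For k < 6: P[k] unchanged, delta_P[k] = 0
For k >= 6: P[k] shifts by exactly 2
Delta array: [0, 0, 0, 0, 0, 0, 2, 2]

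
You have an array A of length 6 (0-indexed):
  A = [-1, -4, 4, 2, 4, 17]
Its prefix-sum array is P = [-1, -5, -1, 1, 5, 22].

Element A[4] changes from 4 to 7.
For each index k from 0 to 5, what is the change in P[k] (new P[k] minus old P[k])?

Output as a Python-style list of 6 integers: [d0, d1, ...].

Element change: A[4] 4 -> 7, delta = 3
For k < 4: P[k] unchanged, delta_P[k] = 0
For k >= 4: P[k] shifts by exactly 3
Delta array: [0, 0, 0, 0, 3, 3]

Answer: [0, 0, 0, 0, 3, 3]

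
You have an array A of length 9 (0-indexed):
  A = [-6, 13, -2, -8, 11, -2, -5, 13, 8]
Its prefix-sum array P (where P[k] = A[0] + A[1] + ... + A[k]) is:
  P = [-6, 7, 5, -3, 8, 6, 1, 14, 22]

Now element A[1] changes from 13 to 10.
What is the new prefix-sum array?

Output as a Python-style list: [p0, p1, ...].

Answer: [-6, 4, 2, -6, 5, 3, -2, 11, 19]

Derivation:
Change: A[1] 13 -> 10, delta = -3
P[k] for k < 1: unchanged (A[1] not included)
P[k] for k >= 1: shift by delta = -3
  P[0] = -6 + 0 = -6
  P[1] = 7 + -3 = 4
  P[2] = 5 + -3 = 2
  P[3] = -3 + -3 = -6
  P[4] = 8 + -3 = 5
  P[5] = 6 + -3 = 3
  P[6] = 1 + -3 = -2
  P[7] = 14 + -3 = 11
  P[8] = 22 + -3 = 19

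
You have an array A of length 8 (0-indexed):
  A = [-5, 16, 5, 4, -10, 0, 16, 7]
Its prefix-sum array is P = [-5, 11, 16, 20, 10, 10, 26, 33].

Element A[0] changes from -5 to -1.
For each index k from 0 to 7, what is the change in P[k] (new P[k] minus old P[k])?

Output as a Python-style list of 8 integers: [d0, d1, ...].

Element change: A[0] -5 -> -1, delta = 4
For k < 0: P[k] unchanged, delta_P[k] = 0
For k >= 0: P[k] shifts by exactly 4
Delta array: [4, 4, 4, 4, 4, 4, 4, 4]

Answer: [4, 4, 4, 4, 4, 4, 4, 4]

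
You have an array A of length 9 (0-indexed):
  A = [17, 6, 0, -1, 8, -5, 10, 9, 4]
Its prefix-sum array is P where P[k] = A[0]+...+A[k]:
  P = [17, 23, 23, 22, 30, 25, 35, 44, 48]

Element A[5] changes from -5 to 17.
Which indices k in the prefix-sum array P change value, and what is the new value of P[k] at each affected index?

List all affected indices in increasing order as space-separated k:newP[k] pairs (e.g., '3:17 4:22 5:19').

Answer: 5:47 6:57 7:66 8:70

Derivation:
P[k] = A[0] + ... + A[k]
P[k] includes A[5] iff k >= 5
Affected indices: 5, 6, ..., 8; delta = 22
  P[5]: 25 + 22 = 47
  P[6]: 35 + 22 = 57
  P[7]: 44 + 22 = 66
  P[8]: 48 + 22 = 70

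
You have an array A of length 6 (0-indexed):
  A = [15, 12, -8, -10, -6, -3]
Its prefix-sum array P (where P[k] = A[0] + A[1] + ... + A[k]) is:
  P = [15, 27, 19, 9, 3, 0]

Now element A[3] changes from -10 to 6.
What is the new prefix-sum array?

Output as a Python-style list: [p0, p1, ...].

Answer: [15, 27, 19, 25, 19, 16]

Derivation:
Change: A[3] -10 -> 6, delta = 16
P[k] for k < 3: unchanged (A[3] not included)
P[k] for k >= 3: shift by delta = 16
  P[0] = 15 + 0 = 15
  P[1] = 27 + 0 = 27
  P[2] = 19 + 0 = 19
  P[3] = 9 + 16 = 25
  P[4] = 3 + 16 = 19
  P[5] = 0 + 16 = 16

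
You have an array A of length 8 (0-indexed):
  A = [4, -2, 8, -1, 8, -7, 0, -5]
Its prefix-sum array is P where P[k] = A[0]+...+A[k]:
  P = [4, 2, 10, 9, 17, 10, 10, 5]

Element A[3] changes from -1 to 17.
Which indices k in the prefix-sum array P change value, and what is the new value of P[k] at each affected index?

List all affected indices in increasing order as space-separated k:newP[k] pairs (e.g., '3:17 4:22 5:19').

Answer: 3:27 4:35 5:28 6:28 7:23

Derivation:
P[k] = A[0] + ... + A[k]
P[k] includes A[3] iff k >= 3
Affected indices: 3, 4, ..., 7; delta = 18
  P[3]: 9 + 18 = 27
  P[4]: 17 + 18 = 35
  P[5]: 10 + 18 = 28
  P[6]: 10 + 18 = 28
  P[7]: 5 + 18 = 23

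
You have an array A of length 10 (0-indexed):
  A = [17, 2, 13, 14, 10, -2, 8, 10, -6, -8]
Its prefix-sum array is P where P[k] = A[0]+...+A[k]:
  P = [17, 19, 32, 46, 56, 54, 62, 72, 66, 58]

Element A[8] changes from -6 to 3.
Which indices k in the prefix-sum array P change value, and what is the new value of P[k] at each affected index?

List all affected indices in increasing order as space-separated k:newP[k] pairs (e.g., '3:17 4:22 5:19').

Answer: 8:75 9:67

Derivation:
P[k] = A[0] + ... + A[k]
P[k] includes A[8] iff k >= 8
Affected indices: 8, 9, ..., 9; delta = 9
  P[8]: 66 + 9 = 75
  P[9]: 58 + 9 = 67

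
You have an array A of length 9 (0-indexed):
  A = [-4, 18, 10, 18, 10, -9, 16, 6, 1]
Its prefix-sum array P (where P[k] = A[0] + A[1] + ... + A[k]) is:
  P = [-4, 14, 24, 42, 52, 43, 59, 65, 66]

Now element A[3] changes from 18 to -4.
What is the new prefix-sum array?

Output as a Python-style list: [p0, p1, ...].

Change: A[3] 18 -> -4, delta = -22
P[k] for k < 3: unchanged (A[3] not included)
P[k] for k >= 3: shift by delta = -22
  P[0] = -4 + 0 = -4
  P[1] = 14 + 0 = 14
  P[2] = 24 + 0 = 24
  P[3] = 42 + -22 = 20
  P[4] = 52 + -22 = 30
  P[5] = 43 + -22 = 21
  P[6] = 59 + -22 = 37
  P[7] = 65 + -22 = 43
  P[8] = 66 + -22 = 44

Answer: [-4, 14, 24, 20, 30, 21, 37, 43, 44]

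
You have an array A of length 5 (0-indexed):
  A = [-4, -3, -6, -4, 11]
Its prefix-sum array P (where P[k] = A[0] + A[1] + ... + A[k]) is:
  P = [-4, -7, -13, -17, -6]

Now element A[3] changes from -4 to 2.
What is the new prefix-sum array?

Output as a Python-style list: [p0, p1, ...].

Answer: [-4, -7, -13, -11, 0]

Derivation:
Change: A[3] -4 -> 2, delta = 6
P[k] for k < 3: unchanged (A[3] not included)
P[k] for k >= 3: shift by delta = 6
  P[0] = -4 + 0 = -4
  P[1] = -7 + 0 = -7
  P[2] = -13 + 0 = -13
  P[3] = -17 + 6 = -11
  P[4] = -6 + 6 = 0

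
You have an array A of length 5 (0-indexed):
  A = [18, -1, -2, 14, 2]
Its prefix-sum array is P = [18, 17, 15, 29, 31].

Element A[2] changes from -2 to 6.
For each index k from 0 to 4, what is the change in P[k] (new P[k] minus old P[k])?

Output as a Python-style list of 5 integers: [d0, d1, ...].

Answer: [0, 0, 8, 8, 8]

Derivation:
Element change: A[2] -2 -> 6, delta = 8
For k < 2: P[k] unchanged, delta_P[k] = 0
For k >= 2: P[k] shifts by exactly 8
Delta array: [0, 0, 8, 8, 8]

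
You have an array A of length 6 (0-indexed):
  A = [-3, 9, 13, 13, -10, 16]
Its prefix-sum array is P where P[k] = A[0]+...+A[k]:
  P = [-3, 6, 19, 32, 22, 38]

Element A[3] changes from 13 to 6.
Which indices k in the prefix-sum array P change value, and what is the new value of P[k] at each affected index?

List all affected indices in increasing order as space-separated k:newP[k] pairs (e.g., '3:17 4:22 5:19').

Answer: 3:25 4:15 5:31

Derivation:
P[k] = A[0] + ... + A[k]
P[k] includes A[3] iff k >= 3
Affected indices: 3, 4, ..., 5; delta = -7
  P[3]: 32 + -7 = 25
  P[4]: 22 + -7 = 15
  P[5]: 38 + -7 = 31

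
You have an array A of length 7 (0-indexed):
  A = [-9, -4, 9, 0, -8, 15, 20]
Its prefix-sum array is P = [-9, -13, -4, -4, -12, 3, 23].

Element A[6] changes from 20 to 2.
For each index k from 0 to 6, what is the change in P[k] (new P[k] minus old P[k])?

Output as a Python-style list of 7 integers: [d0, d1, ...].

Answer: [0, 0, 0, 0, 0, 0, -18]

Derivation:
Element change: A[6] 20 -> 2, delta = -18
For k < 6: P[k] unchanged, delta_P[k] = 0
For k >= 6: P[k] shifts by exactly -18
Delta array: [0, 0, 0, 0, 0, 0, -18]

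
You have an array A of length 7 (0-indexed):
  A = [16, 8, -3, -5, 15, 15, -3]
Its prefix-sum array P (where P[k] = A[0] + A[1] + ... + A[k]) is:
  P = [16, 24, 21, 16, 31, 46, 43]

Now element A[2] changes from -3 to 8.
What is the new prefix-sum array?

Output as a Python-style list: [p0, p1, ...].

Answer: [16, 24, 32, 27, 42, 57, 54]

Derivation:
Change: A[2] -3 -> 8, delta = 11
P[k] for k < 2: unchanged (A[2] not included)
P[k] for k >= 2: shift by delta = 11
  P[0] = 16 + 0 = 16
  P[1] = 24 + 0 = 24
  P[2] = 21 + 11 = 32
  P[3] = 16 + 11 = 27
  P[4] = 31 + 11 = 42
  P[5] = 46 + 11 = 57
  P[6] = 43 + 11 = 54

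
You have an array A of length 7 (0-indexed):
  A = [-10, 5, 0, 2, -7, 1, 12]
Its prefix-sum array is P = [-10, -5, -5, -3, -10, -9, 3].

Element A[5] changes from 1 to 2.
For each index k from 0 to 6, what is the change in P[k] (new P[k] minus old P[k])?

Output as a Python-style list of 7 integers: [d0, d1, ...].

Element change: A[5] 1 -> 2, delta = 1
For k < 5: P[k] unchanged, delta_P[k] = 0
For k >= 5: P[k] shifts by exactly 1
Delta array: [0, 0, 0, 0, 0, 1, 1]

Answer: [0, 0, 0, 0, 0, 1, 1]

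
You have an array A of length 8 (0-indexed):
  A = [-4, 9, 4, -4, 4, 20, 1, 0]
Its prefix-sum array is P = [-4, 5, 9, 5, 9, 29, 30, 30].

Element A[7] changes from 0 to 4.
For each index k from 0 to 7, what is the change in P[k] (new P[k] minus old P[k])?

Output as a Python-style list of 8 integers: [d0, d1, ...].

Element change: A[7] 0 -> 4, delta = 4
For k < 7: P[k] unchanged, delta_P[k] = 0
For k >= 7: P[k] shifts by exactly 4
Delta array: [0, 0, 0, 0, 0, 0, 0, 4]

Answer: [0, 0, 0, 0, 0, 0, 0, 4]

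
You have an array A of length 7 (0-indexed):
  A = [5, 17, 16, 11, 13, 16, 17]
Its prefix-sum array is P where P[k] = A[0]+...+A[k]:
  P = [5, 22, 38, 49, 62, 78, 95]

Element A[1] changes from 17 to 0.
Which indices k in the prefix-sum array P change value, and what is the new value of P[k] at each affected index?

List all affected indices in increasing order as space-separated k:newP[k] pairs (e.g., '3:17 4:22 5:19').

Answer: 1:5 2:21 3:32 4:45 5:61 6:78

Derivation:
P[k] = A[0] + ... + A[k]
P[k] includes A[1] iff k >= 1
Affected indices: 1, 2, ..., 6; delta = -17
  P[1]: 22 + -17 = 5
  P[2]: 38 + -17 = 21
  P[3]: 49 + -17 = 32
  P[4]: 62 + -17 = 45
  P[5]: 78 + -17 = 61
  P[6]: 95 + -17 = 78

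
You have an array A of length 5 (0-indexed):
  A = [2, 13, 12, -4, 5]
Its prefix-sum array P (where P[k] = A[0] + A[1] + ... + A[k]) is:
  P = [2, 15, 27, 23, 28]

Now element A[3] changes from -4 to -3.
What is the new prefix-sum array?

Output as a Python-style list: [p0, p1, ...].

Answer: [2, 15, 27, 24, 29]

Derivation:
Change: A[3] -4 -> -3, delta = 1
P[k] for k < 3: unchanged (A[3] not included)
P[k] for k >= 3: shift by delta = 1
  P[0] = 2 + 0 = 2
  P[1] = 15 + 0 = 15
  P[2] = 27 + 0 = 27
  P[3] = 23 + 1 = 24
  P[4] = 28 + 1 = 29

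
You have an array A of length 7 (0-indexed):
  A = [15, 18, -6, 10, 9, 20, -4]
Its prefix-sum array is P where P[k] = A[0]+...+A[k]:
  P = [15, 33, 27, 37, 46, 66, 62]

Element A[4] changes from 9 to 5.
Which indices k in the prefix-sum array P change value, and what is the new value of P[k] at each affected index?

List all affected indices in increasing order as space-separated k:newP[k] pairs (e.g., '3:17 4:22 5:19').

Answer: 4:42 5:62 6:58

Derivation:
P[k] = A[0] + ... + A[k]
P[k] includes A[4] iff k >= 4
Affected indices: 4, 5, ..., 6; delta = -4
  P[4]: 46 + -4 = 42
  P[5]: 66 + -4 = 62
  P[6]: 62 + -4 = 58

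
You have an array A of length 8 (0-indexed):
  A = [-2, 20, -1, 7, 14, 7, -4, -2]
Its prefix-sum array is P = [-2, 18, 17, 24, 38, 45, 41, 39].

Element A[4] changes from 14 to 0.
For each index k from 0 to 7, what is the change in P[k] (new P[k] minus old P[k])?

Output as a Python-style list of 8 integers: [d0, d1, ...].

Element change: A[4] 14 -> 0, delta = -14
For k < 4: P[k] unchanged, delta_P[k] = 0
For k >= 4: P[k] shifts by exactly -14
Delta array: [0, 0, 0, 0, -14, -14, -14, -14]

Answer: [0, 0, 0, 0, -14, -14, -14, -14]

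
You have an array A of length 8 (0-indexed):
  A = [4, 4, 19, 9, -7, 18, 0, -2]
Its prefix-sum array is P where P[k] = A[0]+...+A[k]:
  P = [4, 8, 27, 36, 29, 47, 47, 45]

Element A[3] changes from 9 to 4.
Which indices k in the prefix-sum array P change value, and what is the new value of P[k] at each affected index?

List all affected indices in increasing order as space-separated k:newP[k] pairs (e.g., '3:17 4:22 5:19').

Answer: 3:31 4:24 5:42 6:42 7:40

Derivation:
P[k] = A[0] + ... + A[k]
P[k] includes A[3] iff k >= 3
Affected indices: 3, 4, ..., 7; delta = -5
  P[3]: 36 + -5 = 31
  P[4]: 29 + -5 = 24
  P[5]: 47 + -5 = 42
  P[6]: 47 + -5 = 42
  P[7]: 45 + -5 = 40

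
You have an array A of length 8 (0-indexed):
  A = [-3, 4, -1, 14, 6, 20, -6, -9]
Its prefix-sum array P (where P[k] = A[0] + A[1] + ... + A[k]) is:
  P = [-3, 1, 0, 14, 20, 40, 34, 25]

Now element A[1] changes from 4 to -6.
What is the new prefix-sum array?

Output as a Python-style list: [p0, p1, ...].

Change: A[1] 4 -> -6, delta = -10
P[k] for k < 1: unchanged (A[1] not included)
P[k] for k >= 1: shift by delta = -10
  P[0] = -3 + 0 = -3
  P[1] = 1 + -10 = -9
  P[2] = 0 + -10 = -10
  P[3] = 14 + -10 = 4
  P[4] = 20 + -10 = 10
  P[5] = 40 + -10 = 30
  P[6] = 34 + -10 = 24
  P[7] = 25 + -10 = 15

Answer: [-3, -9, -10, 4, 10, 30, 24, 15]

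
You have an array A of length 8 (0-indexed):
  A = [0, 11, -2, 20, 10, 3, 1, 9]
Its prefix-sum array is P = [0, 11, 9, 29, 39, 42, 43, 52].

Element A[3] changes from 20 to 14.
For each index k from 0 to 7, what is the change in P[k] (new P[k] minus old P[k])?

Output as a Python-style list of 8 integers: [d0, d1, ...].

Element change: A[3] 20 -> 14, delta = -6
For k < 3: P[k] unchanged, delta_P[k] = 0
For k >= 3: P[k] shifts by exactly -6
Delta array: [0, 0, 0, -6, -6, -6, -6, -6]

Answer: [0, 0, 0, -6, -6, -6, -6, -6]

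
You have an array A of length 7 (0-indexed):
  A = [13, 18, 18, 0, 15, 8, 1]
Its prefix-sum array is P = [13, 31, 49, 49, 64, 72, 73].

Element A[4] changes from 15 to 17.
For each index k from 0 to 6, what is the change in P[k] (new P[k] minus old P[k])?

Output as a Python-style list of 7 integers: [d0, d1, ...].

Element change: A[4] 15 -> 17, delta = 2
For k < 4: P[k] unchanged, delta_P[k] = 0
For k >= 4: P[k] shifts by exactly 2
Delta array: [0, 0, 0, 0, 2, 2, 2]

Answer: [0, 0, 0, 0, 2, 2, 2]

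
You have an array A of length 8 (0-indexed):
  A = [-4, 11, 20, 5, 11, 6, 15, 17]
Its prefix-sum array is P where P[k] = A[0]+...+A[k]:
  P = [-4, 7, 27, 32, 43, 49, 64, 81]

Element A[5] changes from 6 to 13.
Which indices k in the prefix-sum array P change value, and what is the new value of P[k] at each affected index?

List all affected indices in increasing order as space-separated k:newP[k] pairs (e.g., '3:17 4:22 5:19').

P[k] = A[0] + ... + A[k]
P[k] includes A[5] iff k >= 5
Affected indices: 5, 6, ..., 7; delta = 7
  P[5]: 49 + 7 = 56
  P[6]: 64 + 7 = 71
  P[7]: 81 + 7 = 88

Answer: 5:56 6:71 7:88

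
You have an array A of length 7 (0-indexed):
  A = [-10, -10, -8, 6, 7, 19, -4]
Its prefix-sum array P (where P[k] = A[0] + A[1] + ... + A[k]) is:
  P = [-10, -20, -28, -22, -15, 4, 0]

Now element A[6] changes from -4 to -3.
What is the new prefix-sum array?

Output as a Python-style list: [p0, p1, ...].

Change: A[6] -4 -> -3, delta = 1
P[k] for k < 6: unchanged (A[6] not included)
P[k] for k >= 6: shift by delta = 1
  P[0] = -10 + 0 = -10
  P[1] = -20 + 0 = -20
  P[2] = -28 + 0 = -28
  P[3] = -22 + 0 = -22
  P[4] = -15 + 0 = -15
  P[5] = 4 + 0 = 4
  P[6] = 0 + 1 = 1

Answer: [-10, -20, -28, -22, -15, 4, 1]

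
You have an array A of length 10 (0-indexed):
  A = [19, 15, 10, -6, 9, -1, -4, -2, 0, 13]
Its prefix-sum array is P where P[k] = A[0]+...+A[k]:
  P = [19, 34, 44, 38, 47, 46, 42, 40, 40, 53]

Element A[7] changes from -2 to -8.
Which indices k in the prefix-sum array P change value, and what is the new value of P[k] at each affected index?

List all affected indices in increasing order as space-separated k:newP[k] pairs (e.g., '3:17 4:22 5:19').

P[k] = A[0] + ... + A[k]
P[k] includes A[7] iff k >= 7
Affected indices: 7, 8, ..., 9; delta = -6
  P[7]: 40 + -6 = 34
  P[8]: 40 + -6 = 34
  P[9]: 53 + -6 = 47

Answer: 7:34 8:34 9:47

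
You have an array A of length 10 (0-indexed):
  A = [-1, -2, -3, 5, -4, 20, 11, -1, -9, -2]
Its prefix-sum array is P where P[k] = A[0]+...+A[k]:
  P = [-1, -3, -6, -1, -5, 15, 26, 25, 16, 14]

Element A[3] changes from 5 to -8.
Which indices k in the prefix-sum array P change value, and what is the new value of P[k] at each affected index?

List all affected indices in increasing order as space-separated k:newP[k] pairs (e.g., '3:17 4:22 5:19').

P[k] = A[0] + ... + A[k]
P[k] includes A[3] iff k >= 3
Affected indices: 3, 4, ..., 9; delta = -13
  P[3]: -1 + -13 = -14
  P[4]: -5 + -13 = -18
  P[5]: 15 + -13 = 2
  P[6]: 26 + -13 = 13
  P[7]: 25 + -13 = 12
  P[8]: 16 + -13 = 3
  P[9]: 14 + -13 = 1

Answer: 3:-14 4:-18 5:2 6:13 7:12 8:3 9:1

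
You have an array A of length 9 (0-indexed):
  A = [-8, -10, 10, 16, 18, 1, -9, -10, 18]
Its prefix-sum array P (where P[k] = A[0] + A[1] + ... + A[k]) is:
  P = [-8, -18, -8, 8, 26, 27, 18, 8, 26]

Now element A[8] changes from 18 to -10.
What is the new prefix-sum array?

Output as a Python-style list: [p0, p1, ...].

Answer: [-8, -18, -8, 8, 26, 27, 18, 8, -2]

Derivation:
Change: A[8] 18 -> -10, delta = -28
P[k] for k < 8: unchanged (A[8] not included)
P[k] for k >= 8: shift by delta = -28
  P[0] = -8 + 0 = -8
  P[1] = -18 + 0 = -18
  P[2] = -8 + 0 = -8
  P[3] = 8 + 0 = 8
  P[4] = 26 + 0 = 26
  P[5] = 27 + 0 = 27
  P[6] = 18 + 0 = 18
  P[7] = 8 + 0 = 8
  P[8] = 26 + -28 = -2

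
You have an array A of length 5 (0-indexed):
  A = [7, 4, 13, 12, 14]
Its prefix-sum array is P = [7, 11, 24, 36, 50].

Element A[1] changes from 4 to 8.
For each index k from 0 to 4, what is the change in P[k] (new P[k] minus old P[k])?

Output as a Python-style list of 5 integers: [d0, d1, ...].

Answer: [0, 4, 4, 4, 4]

Derivation:
Element change: A[1] 4 -> 8, delta = 4
For k < 1: P[k] unchanged, delta_P[k] = 0
For k >= 1: P[k] shifts by exactly 4
Delta array: [0, 4, 4, 4, 4]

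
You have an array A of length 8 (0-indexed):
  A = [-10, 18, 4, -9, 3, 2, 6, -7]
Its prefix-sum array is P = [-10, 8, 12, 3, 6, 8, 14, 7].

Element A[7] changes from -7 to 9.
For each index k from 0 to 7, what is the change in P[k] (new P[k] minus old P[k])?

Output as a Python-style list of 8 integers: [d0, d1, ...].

Element change: A[7] -7 -> 9, delta = 16
For k < 7: P[k] unchanged, delta_P[k] = 0
For k >= 7: P[k] shifts by exactly 16
Delta array: [0, 0, 0, 0, 0, 0, 0, 16]

Answer: [0, 0, 0, 0, 0, 0, 0, 16]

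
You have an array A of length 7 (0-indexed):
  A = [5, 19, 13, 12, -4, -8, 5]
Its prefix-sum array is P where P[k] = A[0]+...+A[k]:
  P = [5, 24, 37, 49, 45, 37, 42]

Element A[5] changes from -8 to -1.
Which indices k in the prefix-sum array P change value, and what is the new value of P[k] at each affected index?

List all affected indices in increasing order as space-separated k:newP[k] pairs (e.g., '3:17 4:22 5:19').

Answer: 5:44 6:49

Derivation:
P[k] = A[0] + ... + A[k]
P[k] includes A[5] iff k >= 5
Affected indices: 5, 6, ..., 6; delta = 7
  P[5]: 37 + 7 = 44
  P[6]: 42 + 7 = 49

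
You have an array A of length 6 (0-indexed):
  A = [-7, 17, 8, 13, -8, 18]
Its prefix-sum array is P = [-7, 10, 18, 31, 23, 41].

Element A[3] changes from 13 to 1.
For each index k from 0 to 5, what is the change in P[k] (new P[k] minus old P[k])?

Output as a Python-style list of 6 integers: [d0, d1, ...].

Answer: [0, 0, 0, -12, -12, -12]

Derivation:
Element change: A[3] 13 -> 1, delta = -12
For k < 3: P[k] unchanged, delta_P[k] = 0
For k >= 3: P[k] shifts by exactly -12
Delta array: [0, 0, 0, -12, -12, -12]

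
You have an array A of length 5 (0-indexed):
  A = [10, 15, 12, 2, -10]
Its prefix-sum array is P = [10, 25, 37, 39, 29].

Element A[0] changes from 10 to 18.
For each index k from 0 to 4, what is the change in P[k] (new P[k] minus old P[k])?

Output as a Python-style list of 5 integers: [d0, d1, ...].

Element change: A[0] 10 -> 18, delta = 8
For k < 0: P[k] unchanged, delta_P[k] = 0
For k >= 0: P[k] shifts by exactly 8
Delta array: [8, 8, 8, 8, 8]

Answer: [8, 8, 8, 8, 8]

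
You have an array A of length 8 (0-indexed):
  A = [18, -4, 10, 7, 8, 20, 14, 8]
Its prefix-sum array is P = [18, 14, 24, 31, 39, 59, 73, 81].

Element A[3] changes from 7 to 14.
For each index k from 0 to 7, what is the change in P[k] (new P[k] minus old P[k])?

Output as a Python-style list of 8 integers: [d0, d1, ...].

Answer: [0, 0, 0, 7, 7, 7, 7, 7]

Derivation:
Element change: A[3] 7 -> 14, delta = 7
For k < 3: P[k] unchanged, delta_P[k] = 0
For k >= 3: P[k] shifts by exactly 7
Delta array: [0, 0, 0, 7, 7, 7, 7, 7]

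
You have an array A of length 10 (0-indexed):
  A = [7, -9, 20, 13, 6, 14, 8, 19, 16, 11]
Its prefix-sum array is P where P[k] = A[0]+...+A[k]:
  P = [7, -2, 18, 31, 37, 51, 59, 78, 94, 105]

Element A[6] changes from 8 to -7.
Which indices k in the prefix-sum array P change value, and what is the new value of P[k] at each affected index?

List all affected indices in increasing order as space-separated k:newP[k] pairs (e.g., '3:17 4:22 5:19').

Answer: 6:44 7:63 8:79 9:90

Derivation:
P[k] = A[0] + ... + A[k]
P[k] includes A[6] iff k >= 6
Affected indices: 6, 7, ..., 9; delta = -15
  P[6]: 59 + -15 = 44
  P[7]: 78 + -15 = 63
  P[8]: 94 + -15 = 79
  P[9]: 105 + -15 = 90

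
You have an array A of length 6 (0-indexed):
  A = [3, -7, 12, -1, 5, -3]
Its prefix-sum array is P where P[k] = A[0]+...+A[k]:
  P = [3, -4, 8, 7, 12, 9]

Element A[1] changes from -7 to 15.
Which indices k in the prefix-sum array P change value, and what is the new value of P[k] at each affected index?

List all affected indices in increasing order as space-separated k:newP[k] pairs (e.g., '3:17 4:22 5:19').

Answer: 1:18 2:30 3:29 4:34 5:31

Derivation:
P[k] = A[0] + ... + A[k]
P[k] includes A[1] iff k >= 1
Affected indices: 1, 2, ..., 5; delta = 22
  P[1]: -4 + 22 = 18
  P[2]: 8 + 22 = 30
  P[3]: 7 + 22 = 29
  P[4]: 12 + 22 = 34
  P[5]: 9 + 22 = 31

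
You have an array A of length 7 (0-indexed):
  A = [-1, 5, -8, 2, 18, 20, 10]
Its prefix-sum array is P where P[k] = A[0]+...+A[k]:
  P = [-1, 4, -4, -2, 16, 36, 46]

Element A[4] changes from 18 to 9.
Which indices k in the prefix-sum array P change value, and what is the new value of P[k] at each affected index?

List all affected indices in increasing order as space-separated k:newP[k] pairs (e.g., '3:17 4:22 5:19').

P[k] = A[0] + ... + A[k]
P[k] includes A[4] iff k >= 4
Affected indices: 4, 5, ..., 6; delta = -9
  P[4]: 16 + -9 = 7
  P[5]: 36 + -9 = 27
  P[6]: 46 + -9 = 37

Answer: 4:7 5:27 6:37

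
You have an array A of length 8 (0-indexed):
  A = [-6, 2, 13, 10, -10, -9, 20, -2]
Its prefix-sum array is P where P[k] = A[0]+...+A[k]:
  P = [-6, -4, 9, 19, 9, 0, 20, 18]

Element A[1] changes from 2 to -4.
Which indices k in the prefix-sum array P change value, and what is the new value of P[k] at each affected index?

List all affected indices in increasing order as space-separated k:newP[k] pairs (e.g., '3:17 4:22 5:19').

P[k] = A[0] + ... + A[k]
P[k] includes A[1] iff k >= 1
Affected indices: 1, 2, ..., 7; delta = -6
  P[1]: -4 + -6 = -10
  P[2]: 9 + -6 = 3
  P[3]: 19 + -6 = 13
  P[4]: 9 + -6 = 3
  P[5]: 0 + -6 = -6
  P[6]: 20 + -6 = 14
  P[7]: 18 + -6 = 12

Answer: 1:-10 2:3 3:13 4:3 5:-6 6:14 7:12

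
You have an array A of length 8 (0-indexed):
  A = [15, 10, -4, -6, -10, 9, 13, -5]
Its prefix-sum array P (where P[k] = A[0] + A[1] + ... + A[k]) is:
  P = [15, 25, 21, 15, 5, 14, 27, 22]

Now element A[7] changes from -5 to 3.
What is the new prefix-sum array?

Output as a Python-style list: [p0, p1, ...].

Change: A[7] -5 -> 3, delta = 8
P[k] for k < 7: unchanged (A[7] not included)
P[k] for k >= 7: shift by delta = 8
  P[0] = 15 + 0 = 15
  P[1] = 25 + 0 = 25
  P[2] = 21 + 0 = 21
  P[3] = 15 + 0 = 15
  P[4] = 5 + 0 = 5
  P[5] = 14 + 0 = 14
  P[6] = 27 + 0 = 27
  P[7] = 22 + 8 = 30

Answer: [15, 25, 21, 15, 5, 14, 27, 30]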